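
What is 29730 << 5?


0b111010000100010 << 5 = 0b11101000010001000000 = 951360

951360


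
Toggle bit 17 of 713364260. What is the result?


713364260 ^ (1 << 17) = 713364260 ^ 131072 = 713495332

713495332


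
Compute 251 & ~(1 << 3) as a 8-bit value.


251 & ~(1 << 3) = 243

243


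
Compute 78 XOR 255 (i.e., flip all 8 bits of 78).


78 ^ 255 = 177

177


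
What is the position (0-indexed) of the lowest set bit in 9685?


0b10010111010101. Lowest set bit at position 0

0


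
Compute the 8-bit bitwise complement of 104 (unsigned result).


~0b1101000 = 0b10010111 = 151 (8-bit unsigned)

151


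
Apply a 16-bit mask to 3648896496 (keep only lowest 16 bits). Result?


3648896496 & 65535 = 48624

48624


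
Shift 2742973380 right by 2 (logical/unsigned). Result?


0b10100011011111100111001111000100 >> 2 = 0b101000110111111001110011110001 = 685743345

685743345


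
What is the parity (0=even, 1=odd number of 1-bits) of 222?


0b11011110 has 6 ones => parity 0

0


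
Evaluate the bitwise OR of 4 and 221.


0b100 | 0b11011101 = 0b11011101 = 221

221


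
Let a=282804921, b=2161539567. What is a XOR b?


282804921 ^ 2161539567 = 2416786262

2416786262


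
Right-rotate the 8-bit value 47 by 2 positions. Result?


Rotate 0b101111 right by 2 (8-bit) = 0b11001011 = 203

203


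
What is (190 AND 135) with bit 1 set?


Step 1: 190 & 135 = 134
Step 2: 134 | (1 << 1) = 134 | 2 = 134

134


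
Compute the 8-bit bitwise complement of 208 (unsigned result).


~0b11010000 = 0b101111 = 47 (8-bit unsigned)

47


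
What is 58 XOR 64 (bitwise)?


0b111010 ^ 0b1000000 = 0b1111010 = 122

122


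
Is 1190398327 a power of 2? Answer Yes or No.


0b1000110111101000000100101110111. Multiple bits set => No

No


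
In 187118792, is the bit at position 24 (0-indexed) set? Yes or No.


0b1011001001110011010011001000, bit 24 = 1. Yes

Yes


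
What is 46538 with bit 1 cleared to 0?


46538 & ~(1 << 1) = 46536

46536


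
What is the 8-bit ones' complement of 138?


138 ^ 255 = 117

117


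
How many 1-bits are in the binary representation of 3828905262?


0b11100100001110000111010100101110 has 16 set bits

16


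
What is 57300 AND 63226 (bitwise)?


0b1101111111010100 & 0b1111011011111010 = 0b1101011011010000 = 54992

54992


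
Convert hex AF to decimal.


AF hex = 175 decimal

175


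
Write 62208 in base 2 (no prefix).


62208 = 1111001100000000 in binary

1111001100000000


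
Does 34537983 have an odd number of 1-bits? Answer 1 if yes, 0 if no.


0b10000011110000000111111111 has 14 ones => parity 0

0


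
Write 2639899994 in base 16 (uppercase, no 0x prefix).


2639899994 = 9D59AD5A hex

9D59AD5A


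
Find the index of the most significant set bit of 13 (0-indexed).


0b1101. Highest set bit at position 3

3


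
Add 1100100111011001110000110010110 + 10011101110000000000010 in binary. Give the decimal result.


1100100111011001110000110010110 + 10011101110000000000010 = 1100101001110111100000110011000 = 1698415000

1698415000


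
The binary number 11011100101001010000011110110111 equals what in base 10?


11011100101001010000011110110111 in decimal = 3701802935

3701802935


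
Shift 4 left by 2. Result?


0b100 << 2 = 0b10000 = 16

16


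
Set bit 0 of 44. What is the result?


44 | (1 << 0) = 44 | 1 = 45

45


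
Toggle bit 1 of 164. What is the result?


164 ^ (1 << 1) = 164 ^ 2 = 166

166


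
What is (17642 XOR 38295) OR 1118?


Step 1: 17642 ^ 38295 = 53629
Step 2: 53629 | 1118 = 54655

54655


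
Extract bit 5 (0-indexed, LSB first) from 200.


0b11001000, position 5 = 0

0


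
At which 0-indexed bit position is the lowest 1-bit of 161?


0b10100001. Lowest set bit at position 0

0


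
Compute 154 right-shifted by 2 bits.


0b10011010 >> 2 = 0b100110 = 38

38


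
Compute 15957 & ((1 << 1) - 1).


15957 & 1 = 1

1


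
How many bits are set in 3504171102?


0b11010000110111010110100001011110 has 17 set bits

17


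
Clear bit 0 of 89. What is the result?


89 & ~(1 << 0) = 88

88


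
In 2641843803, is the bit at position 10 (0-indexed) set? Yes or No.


0b10011101011101110101011001011011, bit 10 = 1. Yes

Yes


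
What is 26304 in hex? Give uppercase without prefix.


26304 = 66C0 hex

66C0


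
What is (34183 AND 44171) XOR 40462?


Step 1: 34183 & 44171 = 33923
Step 2: 33923 ^ 40462 = 6797

6797


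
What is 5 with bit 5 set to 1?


5 | (1 << 5) = 5 | 32 = 37

37


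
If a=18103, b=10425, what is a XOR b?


18103 ^ 10425 = 28174

28174


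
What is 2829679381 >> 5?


0b10101000101010010111101100010101 >> 5 = 0b101010001010100101111011000 = 88427480

88427480


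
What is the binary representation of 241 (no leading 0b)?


241 = 11110001 in binary

11110001


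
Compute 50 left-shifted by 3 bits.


0b110010 << 3 = 0b110010000 = 400

400


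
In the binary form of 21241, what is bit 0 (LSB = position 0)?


0b101001011111001, position 0 = 1

1


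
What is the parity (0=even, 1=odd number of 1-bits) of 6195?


0b1100000110011 has 6 ones => parity 0

0


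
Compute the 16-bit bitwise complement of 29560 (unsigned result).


~0b111001101111000 = 0b1000110010000111 = 35975 (16-bit unsigned)

35975


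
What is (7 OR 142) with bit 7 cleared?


Step 1: 7 | 142 = 143
Step 2: 143 & ~(1 << 7) = 15

15


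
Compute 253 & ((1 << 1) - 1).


253 & 1 = 1

1


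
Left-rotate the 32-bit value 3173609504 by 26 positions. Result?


Rotate 0b10111101001010010111000000100000 left by 26 (32-bit) = 0b10000010111101001010010111000000 = 2197071296

2197071296


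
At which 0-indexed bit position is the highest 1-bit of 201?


0b11001001. Highest set bit at position 7

7


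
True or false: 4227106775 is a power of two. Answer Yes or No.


0b11111011111101001000011111010111. Multiple bits set => No

No


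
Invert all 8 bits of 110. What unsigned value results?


110 ^ 255 = 145

145


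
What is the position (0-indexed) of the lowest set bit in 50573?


0b1100010110001101. Lowest set bit at position 0

0


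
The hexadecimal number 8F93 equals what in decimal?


8F93 hex = 36755 decimal

36755


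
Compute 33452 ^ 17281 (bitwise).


0b1000001010101100 ^ 0b100001110000001 = 0b1100000100101101 = 49453

49453


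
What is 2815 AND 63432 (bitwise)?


0b101011111111 & 0b1111011111001000 = 0b1011001000 = 712

712


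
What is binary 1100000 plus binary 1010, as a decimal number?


1100000 + 1010 = 1101010 = 106

106


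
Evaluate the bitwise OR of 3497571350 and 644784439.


0b11010000011110001011010000010110 | 0b100110011011101010000100110111 = 0b11110110011111101011010100110111 = 4135499063

4135499063


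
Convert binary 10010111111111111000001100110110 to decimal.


10010111111111111000001100110110 in decimal = 2550104886

2550104886


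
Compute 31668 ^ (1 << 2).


31668 ^ (1 << 2) = 31668 ^ 4 = 31664

31664


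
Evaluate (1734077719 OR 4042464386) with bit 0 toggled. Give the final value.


Step 1: 1734077719 | 4042464386 = 4160486807
Step 2: 4160486807 ^ (1 << 0) = 4160486807 ^ 1 = 4160486806

4160486806


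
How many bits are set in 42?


0b101010 has 3 set bits

3


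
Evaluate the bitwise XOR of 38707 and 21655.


0b1001011100110011 ^ 0b101010010010111 = 0b1100001110100100 = 50084

50084


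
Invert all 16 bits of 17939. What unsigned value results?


17939 ^ 65535 = 47596

47596


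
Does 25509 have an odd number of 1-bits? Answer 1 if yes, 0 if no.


0b110001110100101 has 8 ones => parity 0

0


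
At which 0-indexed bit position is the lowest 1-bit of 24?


0b11000. Lowest set bit at position 3

3


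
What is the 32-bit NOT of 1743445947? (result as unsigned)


~0b1100111111010101101111110111011 = 0b10011000000101010010000001000100 = 2551521348 (32-bit unsigned)

2551521348


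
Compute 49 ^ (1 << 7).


49 ^ (1 << 7) = 49 ^ 128 = 177

177


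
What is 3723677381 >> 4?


0b11011101111100101100111011000101 >> 4 = 0b1101110111110010110011101100 = 232729836

232729836


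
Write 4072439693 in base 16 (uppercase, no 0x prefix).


4072439693 = F2BC7F8D hex

F2BC7F8D


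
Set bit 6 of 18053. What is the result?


18053 | (1 << 6) = 18053 | 64 = 18117

18117


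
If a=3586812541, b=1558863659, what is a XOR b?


3586812541 ^ 1558863659 = 2300589398

2300589398


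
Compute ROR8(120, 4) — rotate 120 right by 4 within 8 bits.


Rotate 0b1111000 right by 4 (8-bit) = 0b10000111 = 135

135


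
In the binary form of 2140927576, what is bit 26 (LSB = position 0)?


0b1111111100110111111011001011000, position 26 = 1

1


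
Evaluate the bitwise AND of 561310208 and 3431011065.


0b100001011101001110101000000000 & 0b11001100100000010001001011111001 = 0b1000000000 = 512

512


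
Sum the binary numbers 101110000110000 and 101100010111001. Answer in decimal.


101110000110000 + 101100010111001 = 1011010011101001 = 46313

46313


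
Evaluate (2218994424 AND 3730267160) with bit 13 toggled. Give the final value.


Step 1: 2218994424 & 3730267160 = 2218985496
Step 2: 2218985496 ^ (1 << 13) = 2218985496 ^ 8192 = 2218993688

2218993688


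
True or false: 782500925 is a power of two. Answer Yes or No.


0b101110101001000000010000111101. Multiple bits set => No

No


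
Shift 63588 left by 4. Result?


0b1111100001100100 << 4 = 0b11111000011001000000 = 1017408

1017408


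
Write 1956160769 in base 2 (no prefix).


1956160769 = 1110100100110001010010100000001 in binary

1110100100110001010010100000001


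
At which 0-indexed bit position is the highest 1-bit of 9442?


0b10010011100010. Highest set bit at position 13

13


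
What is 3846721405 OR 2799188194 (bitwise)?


0b11100101010010000100111101111101 | 0b10100110110110000011100011100010 = 0b11100111110110000111111111111111 = 3889725439

3889725439


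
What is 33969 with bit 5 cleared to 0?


33969 & ~(1 << 5) = 33937

33937


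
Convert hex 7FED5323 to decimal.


7FED5323 hex = 2146259747 decimal

2146259747


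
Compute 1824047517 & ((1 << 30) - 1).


1824047517 & 1073741823 = 750305693

750305693


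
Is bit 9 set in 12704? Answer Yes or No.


0b11000110100000, bit 9 = 0. No

No


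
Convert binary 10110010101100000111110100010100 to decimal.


10110010101100000111110100010100 in decimal = 2997910804

2997910804


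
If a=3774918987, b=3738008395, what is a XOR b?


3774918987 ^ 3738008395 = 1070451200

1070451200


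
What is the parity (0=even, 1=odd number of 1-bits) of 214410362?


0b1100110001111010010001111010 has 15 ones => parity 1

1


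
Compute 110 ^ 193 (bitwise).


0b1101110 ^ 0b11000001 = 0b10101111 = 175

175


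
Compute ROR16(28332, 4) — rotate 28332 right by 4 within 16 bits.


Rotate 0b110111010101100 right by 4 (16-bit) = 0b1100011011101010 = 50922

50922


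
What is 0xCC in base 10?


CC hex = 204 decimal

204


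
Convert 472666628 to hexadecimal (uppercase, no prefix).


472666628 = 1C2C5204 hex

1C2C5204


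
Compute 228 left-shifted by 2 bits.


0b11100100 << 2 = 0b1110010000 = 912

912


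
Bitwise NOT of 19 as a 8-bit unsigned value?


~0b10011 = 0b11101100 = 236 (8-bit unsigned)

236


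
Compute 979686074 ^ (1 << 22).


979686074 ^ (1 << 22) = 979686074 ^ 4194304 = 975491770

975491770


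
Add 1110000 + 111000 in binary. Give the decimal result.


1110000 + 111000 = 10101000 = 168

168


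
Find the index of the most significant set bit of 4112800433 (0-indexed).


0b11110101001001000101101010110001. Highest set bit at position 31

31


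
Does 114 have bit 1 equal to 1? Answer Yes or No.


0b1110010, bit 1 = 1. Yes

Yes


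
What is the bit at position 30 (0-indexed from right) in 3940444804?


0b11101010110111100110101010000100, position 30 = 1

1


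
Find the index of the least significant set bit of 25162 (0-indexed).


0b110001001001010. Lowest set bit at position 1

1


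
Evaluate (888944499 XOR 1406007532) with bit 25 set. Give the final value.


Step 1: 888944499 ^ 1406007532 = 1731317663
Step 2: 1731317663 | (1 << 25) = 1731317663 | 33554432 = 1731317663

1731317663


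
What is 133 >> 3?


0b10000101 >> 3 = 0b10000 = 16

16


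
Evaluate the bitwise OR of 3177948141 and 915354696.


0b10111101011010111010001111101101 | 0b110110100011110011010001001000 = 0b10111111111011111011011111101101 = 3220158445

3220158445


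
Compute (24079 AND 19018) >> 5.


Step 1: 24079 & 19018 = 18954
Step 2: 18954 >> 5 = 592

592


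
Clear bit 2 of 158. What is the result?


158 & ~(1 << 2) = 154

154


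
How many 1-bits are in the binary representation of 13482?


0b11010010101010 has 7 set bits

7


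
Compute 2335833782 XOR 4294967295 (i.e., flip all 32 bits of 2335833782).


2335833782 ^ 4294967295 = 1959133513

1959133513


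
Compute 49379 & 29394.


0b1100000011100011 & 0b111001011010010 = 0b100000011000010 = 16578

16578


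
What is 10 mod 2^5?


10 & 31 = 10

10


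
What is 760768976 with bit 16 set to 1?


760768976 | (1 << 16) = 760768976 | 65536 = 760834512

760834512


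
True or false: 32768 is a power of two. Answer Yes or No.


0b1000000000000000. Only one bit set => Yes

Yes


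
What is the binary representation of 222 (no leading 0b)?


222 = 11011110 in binary

11011110


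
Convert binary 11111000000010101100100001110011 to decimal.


11111000000010101100100001110011 in decimal = 4161456243

4161456243


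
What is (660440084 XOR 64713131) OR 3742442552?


Step 1: 660440084 ^ 64713131 = 612824511
Step 2: 612824511 | 3742442552 = 4288148927

4288148927


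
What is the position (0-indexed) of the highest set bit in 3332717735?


0b11000110101001010011110010100111. Highest set bit at position 31

31


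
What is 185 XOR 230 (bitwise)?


0b10111001 ^ 0b11100110 = 0b1011111 = 95

95


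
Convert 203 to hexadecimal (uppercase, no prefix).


203 = CB hex

CB


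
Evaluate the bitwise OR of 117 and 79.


0b1110101 | 0b1001111 = 0b1111111 = 127

127


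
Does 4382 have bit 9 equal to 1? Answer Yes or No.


0b1000100011110, bit 9 = 0. No

No


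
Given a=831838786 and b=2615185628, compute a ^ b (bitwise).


831838786 ^ 2615185628 = 2859747998

2859747998


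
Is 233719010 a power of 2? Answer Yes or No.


0b1101111011100100010011100010. Multiple bits set => No

No


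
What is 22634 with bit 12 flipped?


22634 ^ (1 << 12) = 22634 ^ 4096 = 18538

18538


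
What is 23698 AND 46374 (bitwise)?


0b101110010010010 & 0b1011010100100110 = 0b1010000000010 = 5122

5122


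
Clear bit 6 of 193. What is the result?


193 & ~(1 << 6) = 129

129


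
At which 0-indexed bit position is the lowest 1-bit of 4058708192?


0b11110001111010101111100011100000. Lowest set bit at position 5

5


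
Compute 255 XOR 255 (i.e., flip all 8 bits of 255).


255 ^ 255 = 0

0


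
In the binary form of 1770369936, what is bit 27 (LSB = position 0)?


0b1101001100001011011001110010000, position 27 = 1

1


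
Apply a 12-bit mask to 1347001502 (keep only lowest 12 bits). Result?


1347001502 & 4095 = 3230

3230


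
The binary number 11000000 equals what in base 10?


11000000 in decimal = 192

192


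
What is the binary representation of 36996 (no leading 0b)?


36996 = 1001000010000100 in binary

1001000010000100


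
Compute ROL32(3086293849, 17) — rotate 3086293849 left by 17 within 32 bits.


Rotate 0b10110111111101010001101101011001 left by 17 (32-bit) = 0b110110101100110110111111101010 = 917729258

917729258


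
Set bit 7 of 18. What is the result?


18 | (1 << 7) = 18 | 128 = 146

146


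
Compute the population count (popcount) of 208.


0b11010000 has 3 set bits

3


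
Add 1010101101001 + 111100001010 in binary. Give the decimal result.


1010101101001 + 111100001010 = 10010001110011 = 9331

9331


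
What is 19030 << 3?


0b100101001010110 << 3 = 0b100101001010110000 = 152240

152240


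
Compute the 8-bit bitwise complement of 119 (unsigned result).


~0b1110111 = 0b10001000 = 136 (8-bit unsigned)

136


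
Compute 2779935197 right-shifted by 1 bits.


0b10100101101100100111000111011101 >> 1 = 0b1010010110110010011100011101110 = 1389967598

1389967598


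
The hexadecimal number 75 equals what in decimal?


75 hex = 117 decimal

117


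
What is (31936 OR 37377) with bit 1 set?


Step 1: 31936 | 37377 = 65217
Step 2: 65217 | (1 << 1) = 65217 | 2 = 65219

65219


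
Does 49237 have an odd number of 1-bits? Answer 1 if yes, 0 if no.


0b1100000001010101 has 6 ones => parity 0

0


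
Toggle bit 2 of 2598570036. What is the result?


2598570036 ^ (1 << 2) = 2598570036 ^ 4 = 2598570032

2598570032


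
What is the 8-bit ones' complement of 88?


88 ^ 255 = 167

167


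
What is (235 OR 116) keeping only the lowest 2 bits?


Step 1: 235 | 116 = 255
Step 2: 255 & 3 = 3

3


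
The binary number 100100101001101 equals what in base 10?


100100101001101 in decimal = 18765

18765


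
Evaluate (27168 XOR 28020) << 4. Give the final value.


Step 1: 27168 ^ 28020 = 1876
Step 2: 1876 << 4 = 30016

30016


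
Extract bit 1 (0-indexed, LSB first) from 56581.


0b1101110100000101, position 1 = 0

0


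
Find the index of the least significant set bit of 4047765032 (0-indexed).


0b11110001010000111111111000101000. Lowest set bit at position 3

3


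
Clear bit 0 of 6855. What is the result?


6855 & ~(1 << 0) = 6854

6854


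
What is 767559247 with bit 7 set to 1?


767559247 | (1 << 7) = 767559247 | 128 = 767559375

767559375


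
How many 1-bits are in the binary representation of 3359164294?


0b11001000001110001100011110000110 has 14 set bits

14


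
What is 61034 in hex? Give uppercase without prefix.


61034 = EE6A hex

EE6A


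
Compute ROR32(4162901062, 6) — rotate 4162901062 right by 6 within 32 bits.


Rotate 0b11111000001000001101010001000110 right by 6 (32-bit) = 0b11011111000001000001101010001 = 467698513

467698513


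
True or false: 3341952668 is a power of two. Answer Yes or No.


0b11000111001100100010011010011100. Multiple bits set => No

No


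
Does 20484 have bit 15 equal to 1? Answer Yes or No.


0b101000000000100, bit 15 = 0. No

No


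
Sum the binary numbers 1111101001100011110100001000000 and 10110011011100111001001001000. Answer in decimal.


1111101001100011110100001000000 + 10110011011100111001001001000 = 10010011101000000101101010001000 = 2476759688

2476759688


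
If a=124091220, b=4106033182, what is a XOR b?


124091220 ^ 4106033182 = 4091044682

4091044682


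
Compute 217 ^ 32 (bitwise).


0b11011001 ^ 0b100000 = 0b11111001 = 249

249


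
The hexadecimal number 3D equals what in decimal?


3D hex = 61 decimal

61


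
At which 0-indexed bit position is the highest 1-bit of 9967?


0b10011011101111. Highest set bit at position 13

13


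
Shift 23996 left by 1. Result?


0b101110110111100 << 1 = 0b1011101101111000 = 47992

47992


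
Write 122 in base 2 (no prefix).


122 = 1111010 in binary

1111010


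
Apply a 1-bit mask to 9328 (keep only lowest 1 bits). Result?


9328 & 1 = 0

0


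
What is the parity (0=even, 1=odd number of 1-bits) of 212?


0b11010100 has 4 ones => parity 0

0


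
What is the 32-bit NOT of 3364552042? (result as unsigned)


~0b11001000100010101111110101101010 = 0b110111011101010000001010010101 = 930415253 (32-bit unsigned)

930415253


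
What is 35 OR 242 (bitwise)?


0b100011 | 0b11110010 = 0b11110011 = 243

243


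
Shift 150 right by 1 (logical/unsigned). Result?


0b10010110 >> 1 = 0b1001011 = 75

75


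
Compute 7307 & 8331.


0b1110010001011 & 0b10000010001011 = 0b10001011 = 139

139


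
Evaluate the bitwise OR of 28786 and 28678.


0b111000001110010 | 0b111000000000110 = 0b111000001110110 = 28790

28790


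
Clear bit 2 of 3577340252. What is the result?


3577340252 & ~(1 << 2) = 3577340248

3577340248


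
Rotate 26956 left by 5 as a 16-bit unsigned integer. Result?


Rotate 0b110100101001100 left by 5 (16-bit) = 0b10100110001101 = 10637

10637


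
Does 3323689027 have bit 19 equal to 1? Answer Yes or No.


0b11000110000110110111100001000011, bit 19 = 1. Yes

Yes


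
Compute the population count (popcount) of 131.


0b10000011 has 3 set bits

3


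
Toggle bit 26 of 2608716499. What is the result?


2608716499 ^ (1 << 26) = 2608716499 ^ 67108864 = 2675825363

2675825363


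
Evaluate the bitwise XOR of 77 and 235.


0b1001101 ^ 0b11101011 = 0b10100110 = 166

166


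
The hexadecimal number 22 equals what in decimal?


22 hex = 34 decimal

34


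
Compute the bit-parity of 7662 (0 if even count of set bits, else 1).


0b1110111101110 has 10 ones => parity 0

0


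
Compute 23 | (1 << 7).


23 | (1 << 7) = 23 | 128 = 151

151


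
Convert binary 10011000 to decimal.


10011000 in decimal = 152

152


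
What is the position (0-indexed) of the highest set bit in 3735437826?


0b11011110101001100100001000000010. Highest set bit at position 31

31


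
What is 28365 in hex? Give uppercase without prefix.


28365 = 6ECD hex

6ECD


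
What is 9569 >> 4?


0b10010101100001 >> 4 = 0b1001010110 = 598

598


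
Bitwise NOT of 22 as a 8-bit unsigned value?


~0b10110 = 0b11101001 = 233 (8-bit unsigned)

233


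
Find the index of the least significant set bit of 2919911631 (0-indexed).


0b10101110000010100101000011001111. Lowest set bit at position 0

0


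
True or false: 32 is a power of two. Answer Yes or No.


0b100000. Only one bit set => Yes

Yes


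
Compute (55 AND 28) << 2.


Step 1: 55 & 28 = 20
Step 2: 20 << 2 = 80

80


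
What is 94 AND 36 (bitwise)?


0b1011110 & 0b100100 = 0b100 = 4

4


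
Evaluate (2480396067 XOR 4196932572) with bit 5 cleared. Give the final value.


Step 1: 2480396067 ^ 4196932572 = 1778371839
Step 2: 1778371839 & ~(1 << 5) = 1778371807

1778371807


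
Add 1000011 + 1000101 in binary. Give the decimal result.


1000011 + 1000101 = 10001000 = 136

136


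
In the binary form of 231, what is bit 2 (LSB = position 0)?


0b11100111, position 2 = 1

1


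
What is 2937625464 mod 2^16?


2937625464 & 65535 = 39800

39800


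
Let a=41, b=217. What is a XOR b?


41 ^ 217 = 240

240


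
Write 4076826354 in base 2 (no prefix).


4076826354 = 11110010111111110110111011110010 in binary

11110010111111110110111011110010


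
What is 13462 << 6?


0b11010010010110 << 6 = 0b11010010010110000000 = 861568

861568


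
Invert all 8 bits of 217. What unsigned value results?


217 ^ 255 = 38

38


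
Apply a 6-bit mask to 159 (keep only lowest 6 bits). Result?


159 & 63 = 31

31


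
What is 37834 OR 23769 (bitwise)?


0b1001001111001010 | 0b101110011011001 = 0b1101111111011011 = 57307

57307


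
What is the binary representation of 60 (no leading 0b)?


60 = 111100 in binary

111100


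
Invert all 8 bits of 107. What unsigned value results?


107 ^ 255 = 148

148


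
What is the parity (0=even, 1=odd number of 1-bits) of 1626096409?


0b1100000111011000100001100011001 has 13 ones => parity 1

1


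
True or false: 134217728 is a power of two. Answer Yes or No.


0b1000000000000000000000000000. Only one bit set => Yes

Yes


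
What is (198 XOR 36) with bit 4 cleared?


Step 1: 198 ^ 36 = 226
Step 2: 226 & ~(1 << 4) = 226

226


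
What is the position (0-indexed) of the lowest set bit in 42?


0b101010. Lowest set bit at position 1

1


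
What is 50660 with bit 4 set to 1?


50660 | (1 << 4) = 50660 | 16 = 50676

50676


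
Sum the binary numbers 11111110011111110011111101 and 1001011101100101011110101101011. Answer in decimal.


11111110011111110011111101 + 1001011101100101011110101101011 = 1001111101011001011101001101000 = 1336719976

1336719976


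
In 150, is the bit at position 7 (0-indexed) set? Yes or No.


0b10010110, bit 7 = 1. Yes

Yes


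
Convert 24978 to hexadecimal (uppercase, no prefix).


24978 = 6192 hex

6192


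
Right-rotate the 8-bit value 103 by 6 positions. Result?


Rotate 0b1100111 right by 6 (8-bit) = 0b10011101 = 157

157


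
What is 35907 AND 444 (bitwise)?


0b1000110001000011 & 0b110111100 = 0b0 = 0

0


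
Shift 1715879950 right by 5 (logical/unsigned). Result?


0b1100110010001100100000000001110 >> 5 = 0b11001100100011001000000000 = 53621248

53621248


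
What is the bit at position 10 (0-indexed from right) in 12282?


0b10111111111010, position 10 = 1

1


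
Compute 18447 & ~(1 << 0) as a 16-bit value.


18447 & ~(1 << 0) = 18446

18446


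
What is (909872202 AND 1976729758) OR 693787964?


Step 1: 909872202 & 1976729758 = 873627658
Step 2: 873627658 | 693787964 = 1029365054

1029365054


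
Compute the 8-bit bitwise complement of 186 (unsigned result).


~0b10111010 = 0b1000101 = 69 (8-bit unsigned)

69


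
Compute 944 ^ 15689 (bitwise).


0b1110110000 ^ 0b11110101001001 = 0b11111011111001 = 16121

16121


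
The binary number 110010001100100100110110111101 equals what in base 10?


110010001100100100110110111101 in decimal = 842157501

842157501


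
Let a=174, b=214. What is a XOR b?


174 ^ 214 = 120

120


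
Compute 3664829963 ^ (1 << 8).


3664829963 ^ (1 << 8) = 3664829963 ^ 256 = 3664830219

3664830219


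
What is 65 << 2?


0b1000001 << 2 = 0b100000100 = 260

260


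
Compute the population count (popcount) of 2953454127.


0b10110000000010100010001000101111 has 12 set bits

12


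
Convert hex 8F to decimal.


8F hex = 143 decimal

143


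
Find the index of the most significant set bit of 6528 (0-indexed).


0b1100110000000. Highest set bit at position 12

12


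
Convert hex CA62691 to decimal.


CA62691 hex = 212215441 decimal

212215441


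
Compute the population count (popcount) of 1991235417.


0b1110110101011111101011101011001 has 21 set bits

21


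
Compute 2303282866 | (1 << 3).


2303282866 | (1 << 3) = 2303282866 | 8 = 2303282874

2303282874


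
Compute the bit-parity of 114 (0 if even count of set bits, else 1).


0b1110010 has 4 ones => parity 0

0


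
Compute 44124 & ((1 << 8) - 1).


44124 & 255 = 92

92


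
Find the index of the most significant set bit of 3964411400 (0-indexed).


0b11101100010011000001111000001000. Highest set bit at position 31

31


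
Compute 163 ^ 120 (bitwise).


0b10100011 ^ 0b1111000 = 0b11011011 = 219

219


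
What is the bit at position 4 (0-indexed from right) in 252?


0b11111100, position 4 = 1

1


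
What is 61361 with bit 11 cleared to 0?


61361 & ~(1 << 11) = 59313

59313


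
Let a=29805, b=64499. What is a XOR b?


29805 ^ 64499 = 36766

36766


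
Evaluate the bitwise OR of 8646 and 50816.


0b10000111000110 | 0b1100011010000000 = 0b1110011111000110 = 59334

59334


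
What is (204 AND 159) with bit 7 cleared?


Step 1: 204 & 159 = 140
Step 2: 140 & ~(1 << 7) = 12

12


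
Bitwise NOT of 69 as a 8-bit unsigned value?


~0b1000101 = 0b10111010 = 186 (8-bit unsigned)

186


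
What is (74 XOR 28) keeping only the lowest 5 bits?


Step 1: 74 ^ 28 = 86
Step 2: 86 & 31 = 22

22


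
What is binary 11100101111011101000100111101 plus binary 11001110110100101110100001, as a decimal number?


11100101111011101000100111101 + 11001110110100101110100001 = 11111111110010001110011011110 = 536419550

536419550


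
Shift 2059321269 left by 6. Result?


0b1111010101111101011111110110101 << 6 = 0b1111010101111101011111110110101000000 = 131796561216

131796561216


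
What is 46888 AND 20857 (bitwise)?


0b1011011100101000 & 0b101000101111001 = 0b1000100101000 = 4392

4392


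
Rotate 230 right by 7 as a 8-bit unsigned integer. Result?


Rotate 0b11100110 right by 7 (8-bit) = 0b11001101 = 205

205


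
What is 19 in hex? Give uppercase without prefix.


19 = 13 hex

13


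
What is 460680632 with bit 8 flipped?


460680632 ^ (1 << 8) = 460680632 ^ 256 = 460680376

460680376


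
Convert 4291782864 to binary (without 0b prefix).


4291782864 = 11111111110011110110100011010000 in binary

11111111110011110110100011010000


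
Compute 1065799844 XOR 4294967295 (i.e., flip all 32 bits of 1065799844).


1065799844 ^ 4294967295 = 3229167451

3229167451


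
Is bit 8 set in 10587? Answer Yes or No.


0b10100101011011, bit 8 = 1. Yes

Yes


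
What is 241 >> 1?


0b11110001 >> 1 = 0b1111000 = 120

120


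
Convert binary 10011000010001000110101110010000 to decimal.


10011000010001000110101110010000 in decimal = 2554620816

2554620816


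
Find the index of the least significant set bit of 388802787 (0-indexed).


0b10111001011001010100011100011. Lowest set bit at position 0

0


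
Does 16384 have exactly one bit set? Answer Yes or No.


0b100000000000000. Only one bit set => Yes

Yes


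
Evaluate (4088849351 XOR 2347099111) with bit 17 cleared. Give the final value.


Step 1: 4088849351 ^ 2347099111 = 2018705440
Step 2: 2018705440 & ~(1 << 17) = 2018574368

2018574368


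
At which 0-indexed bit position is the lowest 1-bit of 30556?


0b111011101011100. Lowest set bit at position 2

2


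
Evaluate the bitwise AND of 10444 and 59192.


0b10100011001100 & 0b1110011100111000 = 0b10000000001000 = 8200

8200


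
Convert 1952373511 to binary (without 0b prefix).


1952373511 = 1110100010111101101101100000111 in binary

1110100010111101101101100000111


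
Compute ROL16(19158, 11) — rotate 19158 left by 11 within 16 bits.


Rotate 0b100101011010110 left by 11 (16-bit) = 0b1011001001010110 = 45654

45654


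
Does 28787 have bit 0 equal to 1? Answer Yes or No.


0b111000001110011, bit 0 = 1. Yes

Yes


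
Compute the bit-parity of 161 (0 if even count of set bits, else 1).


0b10100001 has 3 ones => parity 1

1


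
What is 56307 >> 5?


0b1101101111110011 >> 5 = 0b11011011111 = 1759

1759


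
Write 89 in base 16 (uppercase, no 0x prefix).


89 = 59 hex

59


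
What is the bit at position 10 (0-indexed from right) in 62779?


0b1111010100111011, position 10 = 1

1


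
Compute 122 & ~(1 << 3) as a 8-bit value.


122 & ~(1 << 3) = 114

114


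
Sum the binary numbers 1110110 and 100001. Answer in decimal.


1110110 + 100001 = 10010111 = 151

151


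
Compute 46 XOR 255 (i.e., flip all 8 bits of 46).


46 ^ 255 = 209

209


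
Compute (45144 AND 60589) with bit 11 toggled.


Step 1: 45144 & 60589 = 40968
Step 2: 40968 ^ (1 << 11) = 40968 ^ 2048 = 43016

43016


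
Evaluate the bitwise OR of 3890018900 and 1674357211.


0b11100111110111001111101001010100 | 0b1100011110011001010100111011011 = 0b11100111110111001111101111011111 = 3890019295

3890019295


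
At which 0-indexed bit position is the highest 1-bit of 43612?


0b1010101001011100. Highest set bit at position 15

15


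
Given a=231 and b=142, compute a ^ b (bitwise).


231 ^ 142 = 105

105


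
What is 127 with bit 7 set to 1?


127 | (1 << 7) = 127 | 128 = 255

255


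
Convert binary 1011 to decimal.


1011 in decimal = 11

11


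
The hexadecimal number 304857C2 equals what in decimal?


304857C2 hex = 810047426 decimal

810047426


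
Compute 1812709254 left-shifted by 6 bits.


0b1101100000010111011111110000110 << 6 = 0b1101100000010111011111110000110000000 = 116013392256

116013392256


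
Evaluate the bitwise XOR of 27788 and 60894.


0b110110010001100 ^ 0b1110110111011110 = 0b1000000101010010 = 33106

33106


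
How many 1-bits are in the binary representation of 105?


0b1101001 has 4 set bits

4


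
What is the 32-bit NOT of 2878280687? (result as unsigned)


~0b10101011100011110001001111101111 = 0b1010100011100001110110000010000 = 1416686608 (32-bit unsigned)

1416686608


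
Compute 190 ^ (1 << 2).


190 ^ (1 << 2) = 190 ^ 4 = 186

186


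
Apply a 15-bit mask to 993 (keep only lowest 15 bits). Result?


993 & 32767 = 993

993


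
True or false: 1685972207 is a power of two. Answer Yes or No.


0b1100100011111011110010011101111. Multiple bits set => No

No


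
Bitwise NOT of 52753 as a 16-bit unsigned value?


~0b1100111000010001 = 0b11000111101110 = 12782 (16-bit unsigned)

12782


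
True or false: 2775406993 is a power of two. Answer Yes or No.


0b10100101011011010101100110010001. Multiple bits set => No

No


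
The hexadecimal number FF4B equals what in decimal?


FF4B hex = 65355 decimal

65355


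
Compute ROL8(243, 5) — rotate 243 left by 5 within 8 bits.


Rotate 0b11110011 left by 5 (8-bit) = 0b1111110 = 126

126


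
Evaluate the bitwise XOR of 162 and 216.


0b10100010 ^ 0b11011000 = 0b1111010 = 122

122


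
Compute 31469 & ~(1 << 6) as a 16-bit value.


31469 & ~(1 << 6) = 31405

31405


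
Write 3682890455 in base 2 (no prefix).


3682890455 = 11011011100001000111001011010111 in binary

11011011100001000111001011010111


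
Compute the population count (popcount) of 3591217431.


0b11010110000011011010000100010111 has 15 set bits

15


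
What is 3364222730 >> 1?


0b11001000100001011111011100001010 >> 1 = 0b1100100010000101111101110000101 = 1682111365

1682111365


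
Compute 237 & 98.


0b11101101 & 0b1100010 = 0b1100000 = 96

96


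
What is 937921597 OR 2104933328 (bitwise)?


0b110111111001111000110000111101 | 0b1111101011101101011101111010000 = 0b1111111111101111011111111111101 = 2146942973

2146942973


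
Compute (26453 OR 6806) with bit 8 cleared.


Step 1: 26453 | 6806 = 32727
Step 2: 32727 & ~(1 << 8) = 32471

32471


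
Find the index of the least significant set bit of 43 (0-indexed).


0b101011. Lowest set bit at position 0

0


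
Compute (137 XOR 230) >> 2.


Step 1: 137 ^ 230 = 111
Step 2: 111 >> 2 = 27

27


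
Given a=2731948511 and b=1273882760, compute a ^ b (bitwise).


2731948511 ^ 1273882760 = 3913011543

3913011543


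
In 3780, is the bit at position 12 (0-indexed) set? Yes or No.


0b111011000100, bit 12 = 0. No

No


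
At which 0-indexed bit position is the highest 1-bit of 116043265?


0b110111010101010111000000001. Highest set bit at position 26

26


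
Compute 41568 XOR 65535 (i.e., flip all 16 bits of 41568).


41568 ^ 65535 = 23967

23967


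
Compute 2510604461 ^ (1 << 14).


2510604461 ^ (1 << 14) = 2510604461 ^ 16384 = 2510588077

2510588077


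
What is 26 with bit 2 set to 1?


26 | (1 << 2) = 26 | 4 = 30

30


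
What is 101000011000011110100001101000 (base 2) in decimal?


101000011000011110100001101000 in decimal = 677505128

677505128


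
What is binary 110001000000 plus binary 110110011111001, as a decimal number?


110001000000 + 110110011111001 = 111100100111001 = 31033

31033


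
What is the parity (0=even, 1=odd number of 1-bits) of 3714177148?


0b11011101011000011101100001111100 has 18 ones => parity 0

0


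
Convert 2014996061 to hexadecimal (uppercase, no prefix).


2014996061 = 781A665D hex

781A665D


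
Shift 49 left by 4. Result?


0b110001 << 4 = 0b1100010000 = 784

784


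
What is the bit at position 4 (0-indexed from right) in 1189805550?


0b1000110111010101111110111101110, position 4 = 0

0


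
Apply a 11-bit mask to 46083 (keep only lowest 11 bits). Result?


46083 & 2047 = 1027

1027


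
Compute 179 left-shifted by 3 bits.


0b10110011 << 3 = 0b10110011000 = 1432

1432


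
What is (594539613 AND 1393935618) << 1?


Step 1: 594539613 & 1393935618 = 50709504
Step 2: 50709504 << 1 = 101419008

101419008


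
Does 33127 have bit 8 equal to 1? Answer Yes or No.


0b1000000101100111, bit 8 = 1. Yes

Yes


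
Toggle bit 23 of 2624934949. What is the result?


2624934949 ^ (1 << 23) = 2624934949 ^ 8388608 = 2633323557

2633323557


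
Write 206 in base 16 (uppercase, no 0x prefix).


206 = CE hex

CE


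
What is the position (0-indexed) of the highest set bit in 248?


0b11111000. Highest set bit at position 7

7


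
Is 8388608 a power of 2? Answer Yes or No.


0b100000000000000000000000. Only one bit set => Yes

Yes


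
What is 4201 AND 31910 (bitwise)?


0b1000001101001 & 0b111110010100110 = 0b1000000100000 = 4128

4128


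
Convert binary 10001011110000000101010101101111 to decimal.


10001011110000000101010101101111 in decimal = 2344637807

2344637807


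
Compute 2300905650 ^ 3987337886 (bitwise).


0b10001001001001010000100010110010 ^ 0b11101101101010011111001010011110 = 0b1100100100011001111101000101100 = 1686960684

1686960684


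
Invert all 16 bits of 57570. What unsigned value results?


57570 ^ 65535 = 7965

7965


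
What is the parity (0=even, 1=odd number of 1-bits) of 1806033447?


0b1101011101001011110001000100111 has 17 ones => parity 1

1


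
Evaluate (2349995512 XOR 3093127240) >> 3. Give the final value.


Step 1: 2349995512 ^ 3093127240 = 877622704
Step 2: 877622704 >> 3 = 109702838

109702838


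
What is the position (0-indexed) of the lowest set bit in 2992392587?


0b10110010010111000100100110001011. Lowest set bit at position 0

0


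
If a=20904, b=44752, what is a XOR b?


20904 ^ 44752 = 65400

65400


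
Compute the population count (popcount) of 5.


0b101 has 2 set bits

2


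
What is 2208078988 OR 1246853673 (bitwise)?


0b10000011100111001001110010001100 | 0b1001010010100010111101000101001 = 0b11001011110111011111111010101101 = 3420323501

3420323501


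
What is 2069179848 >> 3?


0b1111011010101010010110111001000 >> 3 = 0b1111011010101010010110111001 = 258647481

258647481


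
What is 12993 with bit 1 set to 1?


12993 | (1 << 1) = 12993 | 2 = 12995

12995


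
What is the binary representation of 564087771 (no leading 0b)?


564087771 = 100001100111110100101111011011 in binary

100001100111110100101111011011


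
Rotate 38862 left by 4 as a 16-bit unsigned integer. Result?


Rotate 0b1001011111001110 left by 4 (16-bit) = 0b111110011101001 = 31977

31977


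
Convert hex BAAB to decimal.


BAAB hex = 47787 decimal

47787


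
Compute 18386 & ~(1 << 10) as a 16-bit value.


18386 & ~(1 << 10) = 17362

17362
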